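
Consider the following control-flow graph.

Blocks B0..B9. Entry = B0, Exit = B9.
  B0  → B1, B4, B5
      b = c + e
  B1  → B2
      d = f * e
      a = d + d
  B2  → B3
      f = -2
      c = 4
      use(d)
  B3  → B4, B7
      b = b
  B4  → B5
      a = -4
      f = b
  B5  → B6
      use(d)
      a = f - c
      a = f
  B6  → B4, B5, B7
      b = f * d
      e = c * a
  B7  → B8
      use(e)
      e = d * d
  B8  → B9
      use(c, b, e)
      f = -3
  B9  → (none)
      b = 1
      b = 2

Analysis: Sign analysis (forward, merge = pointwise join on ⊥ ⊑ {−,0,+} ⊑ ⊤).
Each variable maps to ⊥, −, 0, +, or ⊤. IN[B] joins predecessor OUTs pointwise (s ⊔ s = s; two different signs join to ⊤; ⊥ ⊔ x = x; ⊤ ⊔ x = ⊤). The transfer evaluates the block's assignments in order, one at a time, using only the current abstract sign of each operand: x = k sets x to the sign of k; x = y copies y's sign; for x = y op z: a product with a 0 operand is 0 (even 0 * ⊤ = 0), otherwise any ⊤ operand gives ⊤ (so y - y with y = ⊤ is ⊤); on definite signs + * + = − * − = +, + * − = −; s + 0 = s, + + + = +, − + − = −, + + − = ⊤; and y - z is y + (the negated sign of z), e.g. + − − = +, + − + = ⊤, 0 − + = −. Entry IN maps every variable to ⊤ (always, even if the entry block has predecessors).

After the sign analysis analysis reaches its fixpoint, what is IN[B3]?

Per-block solution:
  B0:   IN=(all ⊤)   OUT=(all ⊤)
  B1:   IN=(all ⊤)   OUT=(all ⊤)
  B2:   IN=(all ⊤)   OUT={c:+, f:-; rest ⊤}
  B3:   IN={c:+, f:-; rest ⊤}   OUT={c:+, f:-; rest ⊤}
  B4:   IN=(all ⊤)   OUT={a:-; rest ⊤}
  B5:   IN=(all ⊤)   OUT=(all ⊤)
  B6:   IN=(all ⊤)   OUT=(all ⊤)
  B7:   IN=(all ⊤)   OUT=(all ⊤)
  B8:   IN=(all ⊤)   OUT={f:-; rest ⊤}
  B9:   IN={f:-; rest ⊤}   OUT={b:+, f:-; rest ⊤}

Merge at B3: IN[B3] = OUT[B2] = {a: ⊤, b: ⊤, c: +, d: ⊤, e: ⊤, f: -}

Answer: {a: ⊤, b: ⊤, c: +, d: ⊤, e: ⊤, f: -}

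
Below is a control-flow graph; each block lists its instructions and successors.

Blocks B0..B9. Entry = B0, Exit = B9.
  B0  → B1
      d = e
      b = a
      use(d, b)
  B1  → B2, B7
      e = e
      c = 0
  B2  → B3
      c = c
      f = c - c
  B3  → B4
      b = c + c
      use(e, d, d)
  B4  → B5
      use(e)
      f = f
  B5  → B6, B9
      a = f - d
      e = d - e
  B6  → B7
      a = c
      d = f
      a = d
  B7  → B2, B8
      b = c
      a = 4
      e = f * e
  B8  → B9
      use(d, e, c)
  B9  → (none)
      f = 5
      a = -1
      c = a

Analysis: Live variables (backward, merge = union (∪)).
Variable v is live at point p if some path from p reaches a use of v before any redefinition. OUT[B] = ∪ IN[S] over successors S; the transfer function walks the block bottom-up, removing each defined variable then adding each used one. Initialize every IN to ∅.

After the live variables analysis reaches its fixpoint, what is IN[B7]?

Per-block solution:
  B0: | IN={a, e, f} | OUT={d, e, f}
  B1: | IN={d, e, f} | OUT={c, d, e, f}
  B2: | IN={c, d, e} | OUT={c, d, e, f}
  B3: | IN={c, d, e, f} | OUT={c, d, e, f}
  B4: | IN={c, d, e, f} | OUT={c, d, e, f}
  B5: | IN={c, d, e, f} | OUT={c, e, f}
  B6: | IN={c, e, f} | OUT={c, d, e, f}
  B7: | IN={c, d, e, f} | OUT={c, d, e}
  B8: | IN={c, d, e} | OUT={}
  B9: | IN={} | OUT={}

Merge at B7: OUT[B7] = IN[B2] ⊔ IN[B8] = {c, d, e}
Applying B7's transfer function to that OUT value gives IN[B7] (row B7 above).

Answer: {c, d, e, f}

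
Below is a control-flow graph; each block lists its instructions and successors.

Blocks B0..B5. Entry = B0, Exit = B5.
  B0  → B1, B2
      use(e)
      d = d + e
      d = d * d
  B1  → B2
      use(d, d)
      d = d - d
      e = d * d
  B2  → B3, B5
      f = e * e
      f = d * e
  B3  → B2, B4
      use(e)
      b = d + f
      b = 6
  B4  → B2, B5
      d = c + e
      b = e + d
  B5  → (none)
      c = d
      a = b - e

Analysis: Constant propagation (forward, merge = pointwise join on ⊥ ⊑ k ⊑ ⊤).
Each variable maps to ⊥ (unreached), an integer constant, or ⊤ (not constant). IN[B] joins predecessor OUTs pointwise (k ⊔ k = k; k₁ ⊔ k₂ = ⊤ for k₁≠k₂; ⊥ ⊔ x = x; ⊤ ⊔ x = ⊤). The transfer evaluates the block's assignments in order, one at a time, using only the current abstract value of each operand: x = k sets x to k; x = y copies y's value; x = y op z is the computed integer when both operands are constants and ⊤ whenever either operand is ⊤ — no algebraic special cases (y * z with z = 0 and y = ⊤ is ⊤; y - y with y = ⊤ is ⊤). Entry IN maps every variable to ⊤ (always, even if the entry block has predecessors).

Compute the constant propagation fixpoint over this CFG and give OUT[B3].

Answer: {a: ⊤, b: 6, c: ⊤, d: ⊤, e: ⊤, f: ⊤}

Derivation:
Converged values:
  B0:   IN=(all ⊤)   OUT=(all ⊤)
  B1:   IN=(all ⊤)   OUT=(all ⊤)
  B2:   IN=(all ⊤)   OUT=(all ⊤)
  B3:   IN=(all ⊤)   OUT={b:6; rest ⊤}
  B4:   IN={b:6; rest ⊤}   OUT=(all ⊤)
  B5:   IN=(all ⊤)   OUT=(all ⊤)

Merge at B3: IN[B3] = OUT[B2] = {a: ⊤, b: ⊤, c: ⊤, d: ⊤, e: ⊤, f: ⊤}
Applying B3's transfer function to that IN value gives OUT[B3] (row B3 above).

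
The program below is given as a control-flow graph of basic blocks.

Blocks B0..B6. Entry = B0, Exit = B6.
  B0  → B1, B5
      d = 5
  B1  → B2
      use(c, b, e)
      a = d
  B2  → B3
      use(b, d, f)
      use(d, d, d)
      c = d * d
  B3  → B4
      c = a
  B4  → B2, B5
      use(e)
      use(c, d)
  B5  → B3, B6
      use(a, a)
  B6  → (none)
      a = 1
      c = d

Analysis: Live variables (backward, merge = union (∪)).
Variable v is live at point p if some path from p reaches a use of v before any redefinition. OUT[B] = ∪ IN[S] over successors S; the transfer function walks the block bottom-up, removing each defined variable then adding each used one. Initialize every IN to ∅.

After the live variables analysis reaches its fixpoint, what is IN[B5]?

Fixpoint table:
  B0: | IN={a, b, c, e, f} | OUT={a, b, c, d, e, f}
  B1: | IN={b, c, d, e, f} | OUT={a, b, d, e, f}
  B2: | IN={a, b, d, e, f} | OUT={a, b, d, e, f}
  B3: | IN={a, b, d, e, f} | OUT={a, b, c, d, e, f}
  B4: | IN={a, b, c, d, e, f} | OUT={a, b, d, e, f}
  B5: | IN={a, b, d, e, f} | OUT={a, b, d, e, f}
  B6: | IN={d} | OUT={}

Merge at B5: OUT[B5] = IN[B3] ⊔ IN[B6] = {a, b, d, e, f}
Applying B5's transfer function to that OUT value gives IN[B5] (row B5 above).

Answer: {a, b, d, e, f}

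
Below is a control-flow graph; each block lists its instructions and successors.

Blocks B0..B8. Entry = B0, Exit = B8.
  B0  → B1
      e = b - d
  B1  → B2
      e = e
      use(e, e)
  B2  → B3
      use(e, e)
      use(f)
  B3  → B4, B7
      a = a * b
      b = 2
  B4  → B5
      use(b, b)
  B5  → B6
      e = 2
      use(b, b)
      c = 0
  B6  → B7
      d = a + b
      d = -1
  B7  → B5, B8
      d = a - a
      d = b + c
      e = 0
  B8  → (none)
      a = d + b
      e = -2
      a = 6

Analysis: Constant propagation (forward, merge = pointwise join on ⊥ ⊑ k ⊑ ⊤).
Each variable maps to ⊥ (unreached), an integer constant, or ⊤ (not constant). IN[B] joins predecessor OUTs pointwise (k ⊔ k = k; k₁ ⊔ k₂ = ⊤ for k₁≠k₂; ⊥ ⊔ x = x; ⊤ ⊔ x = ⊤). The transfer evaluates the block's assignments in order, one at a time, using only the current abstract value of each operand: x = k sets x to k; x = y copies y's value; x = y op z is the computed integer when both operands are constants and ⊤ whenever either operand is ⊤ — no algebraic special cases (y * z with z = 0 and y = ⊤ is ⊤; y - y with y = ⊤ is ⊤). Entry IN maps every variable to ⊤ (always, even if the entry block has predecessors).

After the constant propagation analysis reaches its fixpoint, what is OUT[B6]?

Answer: {a: ⊤, b: 2, c: 0, d: -1, e: 2, f: ⊤}

Trace:
Per-block solution:
  B0:  IN=(all ⊤)  OUT=(all ⊤)
  B1:  IN=(all ⊤)  OUT=(all ⊤)
  B2:  IN=(all ⊤)  OUT=(all ⊤)
  B3:  IN=(all ⊤)  OUT={b:2; rest ⊤}
  B4:  IN={b:2; rest ⊤}  OUT={b:2; rest ⊤}
  B5:  IN={b:2; rest ⊤}  OUT={b:2, c:0, e:2; rest ⊤}
  B6:  IN={b:2, c:0, e:2; rest ⊤}  OUT={b:2, c:0, d:-1, e:2; rest ⊤}
  B7:  IN={b:2; rest ⊤}  OUT={b:2, e:0; rest ⊤}
  B8:  IN={b:2, e:0; rest ⊤}  OUT={a:6, b:2, e:-2; rest ⊤}

Merge at B6: IN[B6] = OUT[B5] = {a: ⊤, b: 2, c: 0, d: ⊤, e: 2, f: ⊤}
Applying B6's transfer function to that IN value gives OUT[B6] (row B6 above).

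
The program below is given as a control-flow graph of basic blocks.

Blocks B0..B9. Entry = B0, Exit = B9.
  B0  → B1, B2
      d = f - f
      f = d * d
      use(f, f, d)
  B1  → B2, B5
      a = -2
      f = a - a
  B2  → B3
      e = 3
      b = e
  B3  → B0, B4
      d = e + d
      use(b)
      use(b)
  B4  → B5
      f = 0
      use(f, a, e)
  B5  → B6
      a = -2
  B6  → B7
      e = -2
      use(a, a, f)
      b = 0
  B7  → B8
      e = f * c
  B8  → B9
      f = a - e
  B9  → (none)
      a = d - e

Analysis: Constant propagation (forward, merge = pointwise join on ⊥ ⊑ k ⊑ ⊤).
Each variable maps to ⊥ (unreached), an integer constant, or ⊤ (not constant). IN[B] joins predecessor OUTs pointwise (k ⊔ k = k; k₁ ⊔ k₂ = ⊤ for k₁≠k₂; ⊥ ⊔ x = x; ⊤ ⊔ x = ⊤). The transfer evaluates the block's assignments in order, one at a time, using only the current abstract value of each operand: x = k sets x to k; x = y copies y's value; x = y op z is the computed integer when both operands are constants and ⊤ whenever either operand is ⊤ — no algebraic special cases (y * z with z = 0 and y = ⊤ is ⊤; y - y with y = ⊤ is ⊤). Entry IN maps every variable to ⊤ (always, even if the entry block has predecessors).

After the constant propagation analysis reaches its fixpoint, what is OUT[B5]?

Converged values:
  B0: | IN=(all ⊤) | OUT=(all ⊤)
  B1: | IN=(all ⊤) | OUT={a:-2, f:0; rest ⊤}
  B2: | IN=(all ⊤) | OUT={b:3, e:3; rest ⊤}
  B3: | IN={b:3, e:3; rest ⊤} | OUT={b:3, e:3; rest ⊤}
  B4: | IN={b:3, e:3; rest ⊤} | OUT={b:3, e:3, f:0; rest ⊤}
  B5: | IN={f:0; rest ⊤} | OUT={a:-2, f:0; rest ⊤}
  B6: | IN={a:-2, f:0; rest ⊤} | OUT={a:-2, b:0, e:-2, f:0; rest ⊤}
  B7: | IN={a:-2, b:0, e:-2, f:0; rest ⊤} | OUT={a:-2, b:0, f:0; rest ⊤}
  B8: | IN={a:-2, b:0, f:0; rest ⊤} | OUT={a:-2, b:0; rest ⊤}
  B9: | IN={a:-2, b:0; rest ⊤} | OUT={b:0; rest ⊤}

Merge at B5: IN[B5] = OUT[B1] ⊔ OUT[B4] = {a: ⊤, b: ⊤, c: ⊤, d: ⊤, e: ⊤, f: 0}
Applying B5's transfer function to that IN value gives OUT[B5] (row B5 above).

Answer: {a: -2, b: ⊤, c: ⊤, d: ⊤, e: ⊤, f: 0}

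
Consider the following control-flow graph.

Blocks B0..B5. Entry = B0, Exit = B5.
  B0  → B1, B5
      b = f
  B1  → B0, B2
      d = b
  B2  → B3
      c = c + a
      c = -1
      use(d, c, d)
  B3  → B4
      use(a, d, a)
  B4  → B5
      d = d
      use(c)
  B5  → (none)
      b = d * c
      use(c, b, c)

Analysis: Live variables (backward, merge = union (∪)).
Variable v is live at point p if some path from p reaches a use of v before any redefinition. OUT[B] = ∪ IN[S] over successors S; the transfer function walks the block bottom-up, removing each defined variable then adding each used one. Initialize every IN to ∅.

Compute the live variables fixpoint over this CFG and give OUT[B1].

Fixpoint table:
  B0:   IN={a, c, d, f}   OUT={a, b, c, d, f}
  B1:   IN={a, b, c, f}   OUT={a, c, d, f}
  B2:   IN={a, c, d}   OUT={a, c, d}
  B3:   IN={a, c, d}   OUT={c, d}
  B4:   IN={c, d}   OUT={c, d}
  B5:   IN={c, d}   OUT={}

Merge at B1: OUT[B1] = IN[B0] ⊔ IN[B2] = {a, c, d, f}

Answer: {a, c, d, f}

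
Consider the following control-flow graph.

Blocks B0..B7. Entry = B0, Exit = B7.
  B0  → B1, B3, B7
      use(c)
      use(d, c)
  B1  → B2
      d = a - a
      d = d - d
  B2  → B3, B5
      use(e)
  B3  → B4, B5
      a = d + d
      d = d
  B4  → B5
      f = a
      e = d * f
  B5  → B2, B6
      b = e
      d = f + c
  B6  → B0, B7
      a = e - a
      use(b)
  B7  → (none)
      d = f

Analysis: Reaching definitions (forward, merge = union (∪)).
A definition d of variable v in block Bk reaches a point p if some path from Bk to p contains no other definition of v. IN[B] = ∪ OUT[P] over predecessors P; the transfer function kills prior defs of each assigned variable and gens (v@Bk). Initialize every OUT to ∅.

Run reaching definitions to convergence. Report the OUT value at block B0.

Answer: {a@B6, b@B5, d@B5, e@B4, f@B4}

Working:
Converged values:
  B0: | IN={a@B6, b@B5, d@B5, e@B4, f@B4} | OUT={a@B6, b@B5, d@B5, e@B4, f@B4}
  B1: | IN={a@B6, b@B5, d@B5, e@B4, f@B4} | OUT={a@B6, b@B5, d@B1, e@B4, f@B4}
  B2: | IN={a@B3, a@B6, b@B5, d@B1, d@B5, e@B4, f@B4} | OUT={a@B3, a@B6, b@B5, d@B1, d@B5, e@B4, f@B4}
  B3: | IN={a@B3, a@B6, b@B5, d@B1, d@B5, e@B4, f@B4} | OUT={a@B3, b@B5, d@B3, e@B4, f@B4}
  B4: | IN={a@B3, b@B5, d@B3, e@B4, f@B4} | OUT={a@B3, b@B5, d@B3, e@B4, f@B4}
  B5: | IN={a@B3, a@B6, b@B5, d@B1, d@B3, d@B5, e@B4, f@B4} | OUT={a@B3, a@B6, b@B5, d@B5, e@B4, f@B4}
  B6: | IN={a@B3, a@B6, b@B5, d@B5, e@B4, f@B4} | OUT={a@B6, b@B5, d@B5, e@B4, f@B4}
  B7: | IN={a@B6, b@B5, d@B5, e@B4, f@B4} | OUT={a@B6, b@B5, d@B7, e@B4, f@B4}

Merge at B0 (entry node, so the boundary value {} is joined with the incoming edge(s)): IN[B0] = {} ⊔ OUT[B6] = {a@B6, b@B5, d@B5, e@B4, f@B4}
Applying B0's transfer function to that IN value gives OUT[B0] (row B0 above).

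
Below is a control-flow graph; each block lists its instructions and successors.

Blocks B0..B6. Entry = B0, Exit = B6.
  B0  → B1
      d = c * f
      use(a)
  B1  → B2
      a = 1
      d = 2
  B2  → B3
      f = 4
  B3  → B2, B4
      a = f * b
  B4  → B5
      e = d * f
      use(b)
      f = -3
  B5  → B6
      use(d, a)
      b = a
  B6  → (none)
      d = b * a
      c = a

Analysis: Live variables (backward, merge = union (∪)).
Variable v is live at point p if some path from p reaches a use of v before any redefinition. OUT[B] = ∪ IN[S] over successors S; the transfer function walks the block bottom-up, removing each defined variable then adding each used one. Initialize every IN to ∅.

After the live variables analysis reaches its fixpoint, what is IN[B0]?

Fixpoint table:
  B0:  IN={a, b, c, f}  OUT={b}
  B1:  IN={b}  OUT={b, d}
  B2:  IN={b, d}  OUT={b, d, f}
  B3:  IN={b, d, f}  OUT={a, b, d, f}
  B4:  IN={a, b, d, f}  OUT={a, d}
  B5:  IN={a, d}  OUT={a, b}
  B6:  IN={a, b}  OUT={}

Merge at B0: OUT[B0] = IN[B1] = {b}
Applying B0's transfer function to that OUT value gives IN[B0] (row B0 above).

Answer: {a, b, c, f}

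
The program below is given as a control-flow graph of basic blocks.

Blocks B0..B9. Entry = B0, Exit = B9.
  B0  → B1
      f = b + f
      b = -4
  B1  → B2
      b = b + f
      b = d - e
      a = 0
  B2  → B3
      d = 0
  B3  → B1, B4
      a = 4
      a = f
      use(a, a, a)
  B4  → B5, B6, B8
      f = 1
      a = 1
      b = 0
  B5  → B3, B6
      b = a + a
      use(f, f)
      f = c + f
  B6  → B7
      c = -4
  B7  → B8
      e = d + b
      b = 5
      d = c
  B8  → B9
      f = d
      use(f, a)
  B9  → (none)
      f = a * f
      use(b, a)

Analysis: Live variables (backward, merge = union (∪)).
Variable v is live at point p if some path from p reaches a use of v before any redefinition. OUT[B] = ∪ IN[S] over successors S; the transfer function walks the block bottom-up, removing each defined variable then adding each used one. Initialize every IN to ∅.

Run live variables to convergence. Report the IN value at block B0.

Answer: {b, c, d, e, f}

Trace:
Converged values:
  B0: | IN={b, c, d, e, f} | OUT={b, c, d, e, f}
  B1: | IN={b, c, d, e, f} | OUT={b, c, e, f}
  B2: | IN={b, c, e, f} | OUT={b, c, d, e, f}
  B3: | IN={b, c, d, e, f} | OUT={b, c, d, e, f}
  B4: | IN={c, d, e} | OUT={a, b, c, d, e, f}
  B5: | IN={a, c, d, e, f} | OUT={a, b, c, d, e, f}
  B6: | IN={a, b, d} | OUT={a, b, c, d}
  B7: | IN={a, b, c, d} | OUT={a, b, d}
  B8: | IN={a, b, d} | OUT={a, b, f}
  B9: | IN={a, b, f} | OUT={}

Merge at B0: OUT[B0] = IN[B1] = {b, c, d, e, f}
Applying B0's transfer function to that OUT value gives IN[B0] (row B0 above).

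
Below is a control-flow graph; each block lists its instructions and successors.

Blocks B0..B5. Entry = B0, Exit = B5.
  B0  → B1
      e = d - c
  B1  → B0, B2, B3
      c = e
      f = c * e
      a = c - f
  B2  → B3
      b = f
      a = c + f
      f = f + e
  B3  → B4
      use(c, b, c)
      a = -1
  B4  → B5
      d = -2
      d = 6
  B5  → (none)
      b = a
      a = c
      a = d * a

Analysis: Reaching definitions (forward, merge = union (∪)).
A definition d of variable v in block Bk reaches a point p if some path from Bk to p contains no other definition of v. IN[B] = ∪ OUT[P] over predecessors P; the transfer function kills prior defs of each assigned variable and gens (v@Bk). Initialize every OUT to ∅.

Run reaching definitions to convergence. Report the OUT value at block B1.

Per-block solution:
  B0:   IN={a@B1, c@B1, e@B0, f@B1}   OUT={a@B1, c@B1, e@B0, f@B1}
  B1:   IN={a@B1, c@B1, e@B0, f@B1}   OUT={a@B1, c@B1, e@B0, f@B1}
  B2:   IN={a@B1, c@B1, e@B0, f@B1}   OUT={a@B2, b@B2, c@B1, e@B0, f@B2}
  B3:   IN={a@B1, a@B2, b@B2, c@B1, e@B0, f@B1, f@B2}   OUT={a@B3, b@B2, c@B1, e@B0, f@B1, f@B2}
  B4:   IN={a@B3, b@B2, c@B1, e@B0, f@B1, f@B2}   OUT={a@B3, b@B2, c@B1, d@B4, e@B0, f@B1, f@B2}
  B5:   IN={a@B3, b@B2, c@B1, d@B4, e@B0, f@B1, f@B2}   OUT={a@B5, b@B5, c@B1, d@B4, e@B0, f@B1, f@B2}

Merge at B1: IN[B1] = OUT[B0] = {a@B1, c@B1, e@B0, f@B1}
Applying B1's transfer function to that IN value gives OUT[B1] (row B1 above).

Answer: {a@B1, c@B1, e@B0, f@B1}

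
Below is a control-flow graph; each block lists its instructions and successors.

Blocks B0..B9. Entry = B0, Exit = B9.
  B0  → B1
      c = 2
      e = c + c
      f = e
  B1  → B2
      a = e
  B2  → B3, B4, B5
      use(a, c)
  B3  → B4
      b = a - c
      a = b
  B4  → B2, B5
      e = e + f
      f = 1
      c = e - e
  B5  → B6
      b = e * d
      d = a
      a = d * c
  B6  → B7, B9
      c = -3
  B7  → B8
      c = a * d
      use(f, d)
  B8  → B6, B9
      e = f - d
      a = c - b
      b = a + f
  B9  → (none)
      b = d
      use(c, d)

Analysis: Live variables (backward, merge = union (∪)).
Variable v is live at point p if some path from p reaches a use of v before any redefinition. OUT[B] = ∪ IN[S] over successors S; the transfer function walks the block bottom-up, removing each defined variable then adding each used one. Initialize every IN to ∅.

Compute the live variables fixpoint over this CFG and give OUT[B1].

Answer: {a, c, d, e, f}

Derivation:
Converged values:
  B0:  IN={d}  OUT={c, d, e, f}
  B1:  IN={c, d, e, f}  OUT={a, c, d, e, f}
  B2:  IN={a, c, d, e, f}  OUT={a, c, d, e, f}
  B3:  IN={a, c, d, e, f}  OUT={a, d, e, f}
  B4:  IN={a, d, e, f}  OUT={a, c, d, e, f}
  B5:  IN={a, c, d, e, f}  OUT={a, b, d, f}
  B6:  IN={a, b, d, f}  OUT={a, b, c, d, f}
  B7:  IN={a, b, d, f}  OUT={b, c, d, f}
  B8:  IN={b, c, d, f}  OUT={a, b, c, d, f}
  B9:  IN={c, d}  OUT={}

Merge at B1: OUT[B1] = IN[B2] = {a, c, d, e, f}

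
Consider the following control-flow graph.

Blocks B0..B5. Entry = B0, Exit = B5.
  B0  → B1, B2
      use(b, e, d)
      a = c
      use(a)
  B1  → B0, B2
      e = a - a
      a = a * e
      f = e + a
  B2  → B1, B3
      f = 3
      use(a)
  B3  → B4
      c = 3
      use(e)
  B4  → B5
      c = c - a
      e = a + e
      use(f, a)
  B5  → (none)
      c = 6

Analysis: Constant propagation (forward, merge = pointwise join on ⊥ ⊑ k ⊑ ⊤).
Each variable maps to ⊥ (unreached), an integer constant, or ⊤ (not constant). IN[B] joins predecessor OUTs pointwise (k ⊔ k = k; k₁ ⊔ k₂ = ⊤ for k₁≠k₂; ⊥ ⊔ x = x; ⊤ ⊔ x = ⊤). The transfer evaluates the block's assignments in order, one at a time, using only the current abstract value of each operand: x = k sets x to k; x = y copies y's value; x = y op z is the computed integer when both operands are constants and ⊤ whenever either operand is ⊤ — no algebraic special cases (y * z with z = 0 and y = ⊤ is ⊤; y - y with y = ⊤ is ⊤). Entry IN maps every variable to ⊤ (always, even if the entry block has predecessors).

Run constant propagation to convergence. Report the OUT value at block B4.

Fixpoint table:
  B0:   IN=(all ⊤)   OUT=(all ⊤)
  B1:   IN=(all ⊤)   OUT=(all ⊤)
  B2:   IN=(all ⊤)   OUT={f:3; rest ⊤}
  B3:   IN={f:3; rest ⊤}   OUT={c:3, f:3; rest ⊤}
  B4:   IN={c:3, f:3; rest ⊤}   OUT={f:3; rest ⊤}
  B5:   IN={f:3; rest ⊤}   OUT={c:6, f:3; rest ⊤}

Merge at B4: IN[B4] = OUT[B3] = {a: ⊤, b: ⊤, c: 3, d: ⊤, e: ⊤, f: 3}
Applying B4's transfer function to that IN value gives OUT[B4] (row B4 above).

Answer: {a: ⊤, b: ⊤, c: ⊤, d: ⊤, e: ⊤, f: 3}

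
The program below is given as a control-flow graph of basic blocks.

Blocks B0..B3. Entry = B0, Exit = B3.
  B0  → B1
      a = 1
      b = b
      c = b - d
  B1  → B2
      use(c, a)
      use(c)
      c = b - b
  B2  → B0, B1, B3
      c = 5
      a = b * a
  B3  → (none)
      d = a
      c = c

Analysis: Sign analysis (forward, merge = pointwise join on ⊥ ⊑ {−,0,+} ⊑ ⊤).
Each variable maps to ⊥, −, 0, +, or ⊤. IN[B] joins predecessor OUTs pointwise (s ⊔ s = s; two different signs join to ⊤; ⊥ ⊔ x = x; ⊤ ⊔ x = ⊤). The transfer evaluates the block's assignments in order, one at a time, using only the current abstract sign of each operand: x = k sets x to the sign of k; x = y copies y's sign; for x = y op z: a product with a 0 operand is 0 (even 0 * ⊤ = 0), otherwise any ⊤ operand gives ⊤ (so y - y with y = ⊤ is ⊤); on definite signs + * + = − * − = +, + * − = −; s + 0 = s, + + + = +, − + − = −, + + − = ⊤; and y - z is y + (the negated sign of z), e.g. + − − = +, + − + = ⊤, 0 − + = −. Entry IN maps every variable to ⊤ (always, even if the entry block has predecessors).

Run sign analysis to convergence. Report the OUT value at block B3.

Answer: {a: ⊤, b: ⊤, c: +, d: ⊤, e: ⊤, f: ⊤}

Trace:
Per-block solution:
  B0:   IN=(all ⊤)   OUT={a:+; rest ⊤}
  B1:   IN=(all ⊤)   OUT=(all ⊤)
  B2:   IN=(all ⊤)   OUT={c:+; rest ⊤}
  B3:   IN={c:+; rest ⊤}   OUT={c:+; rest ⊤}

Merge at B3: IN[B3] = OUT[B2] = {a: ⊤, b: ⊤, c: +, d: ⊤, e: ⊤, f: ⊤}
Applying B3's transfer function to that IN value gives OUT[B3] (row B3 above).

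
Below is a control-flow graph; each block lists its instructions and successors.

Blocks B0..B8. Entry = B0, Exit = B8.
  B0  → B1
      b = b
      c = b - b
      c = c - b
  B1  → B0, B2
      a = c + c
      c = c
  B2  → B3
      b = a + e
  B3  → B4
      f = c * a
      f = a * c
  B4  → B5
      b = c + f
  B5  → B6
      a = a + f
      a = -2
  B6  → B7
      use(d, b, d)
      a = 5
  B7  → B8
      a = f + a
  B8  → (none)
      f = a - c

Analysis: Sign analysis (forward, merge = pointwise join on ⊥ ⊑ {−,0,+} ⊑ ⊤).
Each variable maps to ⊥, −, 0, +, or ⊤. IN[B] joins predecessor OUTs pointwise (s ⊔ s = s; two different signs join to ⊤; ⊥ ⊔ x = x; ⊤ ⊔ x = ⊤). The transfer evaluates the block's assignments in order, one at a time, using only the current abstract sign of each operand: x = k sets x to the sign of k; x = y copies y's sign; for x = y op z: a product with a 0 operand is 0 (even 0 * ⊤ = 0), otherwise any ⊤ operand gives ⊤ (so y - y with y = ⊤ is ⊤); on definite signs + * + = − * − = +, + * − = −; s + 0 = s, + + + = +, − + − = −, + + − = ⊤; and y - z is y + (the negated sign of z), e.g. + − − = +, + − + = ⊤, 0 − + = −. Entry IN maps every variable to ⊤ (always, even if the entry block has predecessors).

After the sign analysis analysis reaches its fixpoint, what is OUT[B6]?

Converged values:
  B0:  IN=(all ⊤)  OUT=(all ⊤)
  B1:  IN=(all ⊤)  OUT=(all ⊤)
  B2:  IN=(all ⊤)  OUT=(all ⊤)
  B3:  IN=(all ⊤)  OUT=(all ⊤)
  B4:  IN=(all ⊤)  OUT=(all ⊤)
  B5:  IN=(all ⊤)  OUT={a:-; rest ⊤}
  B6:  IN={a:-; rest ⊤}  OUT={a:+; rest ⊤}
  B7:  IN={a:+; rest ⊤}  OUT=(all ⊤)
  B8:  IN=(all ⊤)  OUT=(all ⊤)

Merge at B6: IN[B6] = OUT[B5] = {a: -, b: ⊤, c: ⊤, d: ⊤, e: ⊤, f: ⊤}
Applying B6's transfer function to that IN value gives OUT[B6] (row B6 above).

Answer: {a: +, b: ⊤, c: ⊤, d: ⊤, e: ⊤, f: ⊤}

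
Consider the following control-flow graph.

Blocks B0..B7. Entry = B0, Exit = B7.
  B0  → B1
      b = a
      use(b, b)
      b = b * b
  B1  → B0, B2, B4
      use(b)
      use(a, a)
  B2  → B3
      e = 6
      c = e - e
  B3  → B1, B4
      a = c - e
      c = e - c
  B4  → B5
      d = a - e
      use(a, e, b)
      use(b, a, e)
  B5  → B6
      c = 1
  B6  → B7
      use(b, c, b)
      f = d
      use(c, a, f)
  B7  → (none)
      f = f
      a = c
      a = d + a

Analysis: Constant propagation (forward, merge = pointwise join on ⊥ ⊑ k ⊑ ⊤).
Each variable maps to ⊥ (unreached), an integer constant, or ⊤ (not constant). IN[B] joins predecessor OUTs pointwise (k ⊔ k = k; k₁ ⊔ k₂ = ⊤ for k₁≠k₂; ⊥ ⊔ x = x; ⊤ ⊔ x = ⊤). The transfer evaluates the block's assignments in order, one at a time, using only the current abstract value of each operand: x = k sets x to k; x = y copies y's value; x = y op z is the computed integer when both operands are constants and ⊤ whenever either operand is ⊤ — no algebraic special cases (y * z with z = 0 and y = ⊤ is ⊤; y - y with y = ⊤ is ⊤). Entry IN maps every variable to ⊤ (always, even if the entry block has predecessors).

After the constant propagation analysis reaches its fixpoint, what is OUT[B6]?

Converged values:
  B0:  IN=(all ⊤)  OUT=(all ⊤)
  B1:  IN=(all ⊤)  OUT=(all ⊤)
  B2:  IN=(all ⊤)  OUT={c:0, e:6; rest ⊤}
  B3:  IN={c:0, e:6; rest ⊤}  OUT={a:-6, c:6, e:6; rest ⊤}
  B4:  IN=(all ⊤)  OUT=(all ⊤)
  B5:  IN=(all ⊤)  OUT={c:1; rest ⊤}
  B6:  IN={c:1; rest ⊤}  OUT={c:1; rest ⊤}
  B7:  IN={c:1; rest ⊤}  OUT={c:1; rest ⊤}

Merge at B6: IN[B6] = OUT[B5] = {a: ⊤, b: ⊤, c: 1, d: ⊤, e: ⊤, f: ⊤}
Applying B6's transfer function to that IN value gives OUT[B6] (row B6 above).

Answer: {a: ⊤, b: ⊤, c: 1, d: ⊤, e: ⊤, f: ⊤}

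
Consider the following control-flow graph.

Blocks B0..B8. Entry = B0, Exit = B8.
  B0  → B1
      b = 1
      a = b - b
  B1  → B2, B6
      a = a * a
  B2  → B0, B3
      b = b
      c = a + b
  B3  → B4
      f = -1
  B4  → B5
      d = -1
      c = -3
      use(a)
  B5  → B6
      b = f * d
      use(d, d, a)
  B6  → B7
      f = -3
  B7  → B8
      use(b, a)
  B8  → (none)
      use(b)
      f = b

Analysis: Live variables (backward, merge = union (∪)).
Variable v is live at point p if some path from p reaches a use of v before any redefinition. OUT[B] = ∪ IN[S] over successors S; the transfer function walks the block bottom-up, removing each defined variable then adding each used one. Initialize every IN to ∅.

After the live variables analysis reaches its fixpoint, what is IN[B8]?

Converged values:
  B0:   IN={}   OUT={a, b}
  B1:   IN={a, b}   OUT={a, b}
  B2:   IN={a, b}   OUT={a}
  B3:   IN={a}   OUT={a, f}
  B4:   IN={a, f}   OUT={a, d, f}
  B5:   IN={a, d, f}   OUT={a, b}
  B6:   IN={a, b}   OUT={a, b}
  B7:   IN={a, b}   OUT={b}
  B8:   IN={b}   OUT={}

B8 is the boundary node: OUT[B8] = {}
Applying B8's transfer function to that OUT value gives IN[B8] (row B8 above).

Answer: {b}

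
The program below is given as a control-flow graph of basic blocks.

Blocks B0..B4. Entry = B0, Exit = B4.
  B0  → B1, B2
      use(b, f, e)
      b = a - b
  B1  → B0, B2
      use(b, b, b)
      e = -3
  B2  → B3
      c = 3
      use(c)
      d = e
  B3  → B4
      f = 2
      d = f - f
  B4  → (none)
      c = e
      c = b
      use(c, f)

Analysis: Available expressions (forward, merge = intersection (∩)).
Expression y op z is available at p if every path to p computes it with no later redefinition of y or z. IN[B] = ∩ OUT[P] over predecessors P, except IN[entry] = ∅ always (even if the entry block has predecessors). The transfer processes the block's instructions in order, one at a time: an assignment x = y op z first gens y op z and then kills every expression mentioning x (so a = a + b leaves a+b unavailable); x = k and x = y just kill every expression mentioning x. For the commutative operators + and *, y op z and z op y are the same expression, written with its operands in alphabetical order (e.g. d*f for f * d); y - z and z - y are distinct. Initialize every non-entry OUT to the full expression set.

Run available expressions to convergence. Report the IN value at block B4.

Answer: {f-f}

Working:
Per-block solution:
  B0:   IN={}   OUT={}
  B1:   IN={}   OUT={}
  B2:   IN={}   OUT={}
  B3:   IN={}   OUT={f-f}
  B4:   IN={f-f}   OUT={f-f}

Merge at B4: IN[B4] = OUT[B3] = {f-f}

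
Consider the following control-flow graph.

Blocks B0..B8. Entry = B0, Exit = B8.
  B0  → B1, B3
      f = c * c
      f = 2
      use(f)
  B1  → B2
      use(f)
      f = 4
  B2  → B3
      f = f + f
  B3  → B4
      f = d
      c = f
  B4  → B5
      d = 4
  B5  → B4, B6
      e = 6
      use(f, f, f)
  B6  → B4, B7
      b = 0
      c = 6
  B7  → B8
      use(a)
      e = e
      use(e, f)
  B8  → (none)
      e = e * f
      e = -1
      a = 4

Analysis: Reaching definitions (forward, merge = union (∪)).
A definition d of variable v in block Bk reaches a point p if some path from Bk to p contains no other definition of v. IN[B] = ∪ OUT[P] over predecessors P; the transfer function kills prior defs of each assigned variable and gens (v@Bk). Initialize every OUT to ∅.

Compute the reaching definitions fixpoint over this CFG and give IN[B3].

Answer: {f@B0, f@B2}

Working:
Per-block solution:
  B0:  IN={}  OUT={f@B0}
  B1:  IN={f@B0}  OUT={f@B1}
  B2:  IN={f@B1}  OUT={f@B2}
  B3:  IN={f@B0, f@B2}  OUT={c@B3, f@B3}
  B4:  IN={b@B6, c@B3, c@B6, d@B4, e@B5, f@B3}  OUT={b@B6, c@B3, c@B6, d@B4, e@B5, f@B3}
  B5:  IN={b@B6, c@B3, c@B6, d@B4, e@B5, f@B3}  OUT={b@B6, c@B3, c@B6, d@B4, e@B5, f@B3}
  B6:  IN={b@B6, c@B3, c@B6, d@B4, e@B5, f@B3}  OUT={b@B6, c@B6, d@B4, e@B5, f@B3}
  B7:  IN={b@B6, c@B6, d@B4, e@B5, f@B3}  OUT={b@B6, c@B6, d@B4, e@B7, f@B3}
  B8:  IN={b@B6, c@B6, d@B4, e@B7, f@B3}  OUT={a@B8, b@B6, c@B6, d@B4, e@B8, f@B3}

Merge at B3: IN[B3] = OUT[B0] ⊔ OUT[B2] = {f@B0, f@B2}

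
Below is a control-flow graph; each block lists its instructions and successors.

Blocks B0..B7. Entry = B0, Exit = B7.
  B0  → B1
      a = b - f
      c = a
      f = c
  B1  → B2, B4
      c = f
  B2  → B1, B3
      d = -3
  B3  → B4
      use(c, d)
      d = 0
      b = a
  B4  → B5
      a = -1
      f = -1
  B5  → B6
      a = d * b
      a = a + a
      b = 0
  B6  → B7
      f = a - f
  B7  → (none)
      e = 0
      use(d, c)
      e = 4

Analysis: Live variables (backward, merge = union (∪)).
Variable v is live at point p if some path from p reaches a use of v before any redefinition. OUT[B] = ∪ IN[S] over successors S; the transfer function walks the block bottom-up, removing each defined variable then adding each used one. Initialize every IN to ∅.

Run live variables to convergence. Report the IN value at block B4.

Answer: {b, c, d}

Trace:
Per-block solution:
  B0:  IN={b, d, f}  OUT={a, b, d, f}
  B1:  IN={a, b, d, f}  OUT={a, b, c, d, f}
  B2:  IN={a, b, c, f}  OUT={a, b, c, d, f}
  B3:  IN={a, c, d}  OUT={b, c, d}
  B4:  IN={b, c, d}  OUT={b, c, d, f}
  B5:  IN={b, c, d, f}  OUT={a, c, d, f}
  B6:  IN={a, c, d, f}  OUT={c, d}
  B7:  IN={c, d}  OUT={}

Merge at B4: OUT[B4] = IN[B5] = {b, c, d, f}
Applying B4's transfer function to that OUT value gives IN[B4] (row B4 above).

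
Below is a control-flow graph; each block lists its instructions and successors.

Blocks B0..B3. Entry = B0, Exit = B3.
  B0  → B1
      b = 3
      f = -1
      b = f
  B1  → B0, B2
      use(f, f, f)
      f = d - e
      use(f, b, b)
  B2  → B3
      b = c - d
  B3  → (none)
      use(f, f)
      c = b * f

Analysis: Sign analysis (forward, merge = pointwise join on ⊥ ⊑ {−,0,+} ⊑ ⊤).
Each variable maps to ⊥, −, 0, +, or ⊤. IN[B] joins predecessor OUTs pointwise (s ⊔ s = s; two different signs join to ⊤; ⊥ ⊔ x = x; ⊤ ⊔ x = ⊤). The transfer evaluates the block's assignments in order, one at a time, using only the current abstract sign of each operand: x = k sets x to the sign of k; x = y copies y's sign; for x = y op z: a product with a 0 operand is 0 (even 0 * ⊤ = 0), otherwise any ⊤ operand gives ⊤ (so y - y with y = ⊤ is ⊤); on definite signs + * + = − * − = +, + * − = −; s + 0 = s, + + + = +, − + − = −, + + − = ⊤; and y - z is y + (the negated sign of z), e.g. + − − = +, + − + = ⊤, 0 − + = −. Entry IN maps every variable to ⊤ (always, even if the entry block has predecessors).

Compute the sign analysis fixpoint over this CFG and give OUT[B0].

Per-block solution:
  B0:  IN=(all ⊤)  OUT={b:-, f:-; rest ⊤}
  B1:  IN={b:-, f:-; rest ⊤}  OUT={b:-; rest ⊤}
  B2:  IN={b:-; rest ⊤}  OUT=(all ⊤)
  B3:  IN=(all ⊤)  OUT=(all ⊤)

Merge at B0 (entry node, so the boundary value (all ⊤) is joined with the incoming edge(s)): IN[B0] = (all ⊤) ⊔ OUT[B1] = {a: ⊤, b: ⊤, c: ⊤, d: ⊤, e: ⊤, f: ⊤}
Applying B0's transfer function to that IN value gives OUT[B0] (row B0 above).

Answer: {a: ⊤, b: -, c: ⊤, d: ⊤, e: ⊤, f: -}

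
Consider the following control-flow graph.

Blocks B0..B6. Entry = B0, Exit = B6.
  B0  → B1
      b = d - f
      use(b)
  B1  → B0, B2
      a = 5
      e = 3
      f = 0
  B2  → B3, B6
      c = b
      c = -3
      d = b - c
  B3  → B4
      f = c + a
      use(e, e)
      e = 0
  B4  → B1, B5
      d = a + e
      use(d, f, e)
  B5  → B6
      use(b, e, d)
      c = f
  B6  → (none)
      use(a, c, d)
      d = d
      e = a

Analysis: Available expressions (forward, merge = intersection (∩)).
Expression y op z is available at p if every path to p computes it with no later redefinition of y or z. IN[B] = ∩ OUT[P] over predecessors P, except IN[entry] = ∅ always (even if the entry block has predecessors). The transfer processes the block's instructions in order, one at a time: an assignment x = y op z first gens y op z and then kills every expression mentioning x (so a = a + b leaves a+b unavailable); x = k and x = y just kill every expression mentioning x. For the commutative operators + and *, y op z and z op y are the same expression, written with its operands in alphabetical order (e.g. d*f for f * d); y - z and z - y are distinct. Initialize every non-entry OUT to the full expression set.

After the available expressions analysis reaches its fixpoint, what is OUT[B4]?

Converged values:
  B0: | IN={} | OUT={d-f}
  B1: | IN={} | OUT={}
  B2: | IN={} | OUT={b-c}
  B3: | IN={b-c} | OUT={a+c, b-c}
  B4: | IN={a+c, b-c} | OUT={a+c, a+e, b-c}
  B5: | IN={a+c, a+e, b-c} | OUT={a+e}
  B6: | IN={} | OUT={}

Merge at B4: IN[B4] = OUT[B3] = {a+c, b-c}
Applying B4's transfer function to that IN value gives OUT[B4] (row B4 above).

Answer: {a+c, a+e, b-c}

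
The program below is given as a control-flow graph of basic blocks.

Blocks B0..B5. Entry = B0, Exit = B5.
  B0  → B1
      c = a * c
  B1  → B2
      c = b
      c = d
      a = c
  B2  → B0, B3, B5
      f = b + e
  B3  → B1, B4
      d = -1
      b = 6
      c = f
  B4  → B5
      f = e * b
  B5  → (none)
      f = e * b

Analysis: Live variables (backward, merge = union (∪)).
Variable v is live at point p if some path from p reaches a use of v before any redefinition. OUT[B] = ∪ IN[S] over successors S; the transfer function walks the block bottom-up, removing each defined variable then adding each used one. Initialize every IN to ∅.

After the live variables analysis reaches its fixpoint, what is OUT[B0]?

Fixpoint table:
  B0:  IN={a, b, c, d, e}  OUT={b, d, e}
  B1:  IN={b, d, e}  OUT={a, b, c, d, e}
  B2:  IN={a, b, c, d, e}  OUT={a, b, c, d, e, f}
  B3:  IN={e, f}  OUT={b, d, e}
  B4:  IN={b, e}  OUT={b, e}
  B5:  IN={b, e}  OUT={}

Merge at B0: OUT[B0] = IN[B1] = {b, d, e}

Answer: {b, d, e}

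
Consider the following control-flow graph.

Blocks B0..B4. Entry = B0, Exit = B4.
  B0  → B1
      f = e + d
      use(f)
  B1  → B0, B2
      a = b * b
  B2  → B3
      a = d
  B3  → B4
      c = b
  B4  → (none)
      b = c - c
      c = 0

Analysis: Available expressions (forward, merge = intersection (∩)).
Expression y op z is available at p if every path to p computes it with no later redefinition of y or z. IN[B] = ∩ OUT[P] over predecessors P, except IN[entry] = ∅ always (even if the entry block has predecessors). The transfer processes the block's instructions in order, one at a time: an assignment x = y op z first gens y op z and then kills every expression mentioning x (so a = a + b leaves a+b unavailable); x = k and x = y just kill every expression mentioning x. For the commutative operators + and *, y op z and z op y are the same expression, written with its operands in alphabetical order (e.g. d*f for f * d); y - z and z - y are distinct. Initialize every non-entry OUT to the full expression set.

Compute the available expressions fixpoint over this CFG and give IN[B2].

Per-block solution:
  B0: | IN={} | OUT={d+e}
  B1: | IN={d+e} | OUT={b*b, d+e}
  B2: | IN={b*b, d+e} | OUT={b*b, d+e}
  B3: | IN={b*b, d+e} | OUT={b*b, d+e}
  B4: | IN={b*b, d+e} | OUT={d+e}

Merge at B2: IN[B2] = OUT[B1] = {b*b, d+e}

Answer: {b*b, d+e}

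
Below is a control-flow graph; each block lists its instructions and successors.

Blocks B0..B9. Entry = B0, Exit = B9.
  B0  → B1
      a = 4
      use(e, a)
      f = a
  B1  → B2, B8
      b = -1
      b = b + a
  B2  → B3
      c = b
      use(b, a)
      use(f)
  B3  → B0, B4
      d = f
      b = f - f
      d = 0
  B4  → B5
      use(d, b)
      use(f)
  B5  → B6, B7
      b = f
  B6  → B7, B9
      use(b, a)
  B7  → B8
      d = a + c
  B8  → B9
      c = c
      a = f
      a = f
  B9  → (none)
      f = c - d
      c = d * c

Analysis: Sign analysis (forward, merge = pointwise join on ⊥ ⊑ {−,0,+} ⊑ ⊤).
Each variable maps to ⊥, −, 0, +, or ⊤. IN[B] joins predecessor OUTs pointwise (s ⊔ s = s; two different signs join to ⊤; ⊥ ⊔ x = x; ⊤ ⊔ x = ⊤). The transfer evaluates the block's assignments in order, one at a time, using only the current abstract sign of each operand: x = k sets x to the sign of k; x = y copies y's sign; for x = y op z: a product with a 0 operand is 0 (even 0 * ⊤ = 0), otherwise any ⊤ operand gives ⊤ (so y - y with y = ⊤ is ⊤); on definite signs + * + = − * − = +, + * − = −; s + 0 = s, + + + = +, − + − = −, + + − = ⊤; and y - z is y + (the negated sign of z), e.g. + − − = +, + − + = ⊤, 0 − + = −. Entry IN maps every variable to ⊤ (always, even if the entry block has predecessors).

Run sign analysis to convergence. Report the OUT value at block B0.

Answer: {a: +, b: ⊤, c: ⊤, d: ⊤, e: ⊤, f: +}

Derivation:
Per-block solution:
  B0:  IN=(all ⊤)  OUT={a:+, f:+; rest ⊤}
  B1:  IN={a:+, f:+; rest ⊤}  OUT={a:+, f:+; rest ⊤}
  B2:  IN={a:+, f:+; rest ⊤}  OUT={a:+, f:+; rest ⊤}
  B3:  IN={a:+, f:+; rest ⊤}  OUT={a:+, d:0, f:+; rest ⊤}
  B4:  IN={a:+, d:0, f:+; rest ⊤}  OUT={a:+, d:0, f:+; rest ⊤}
  B5:  IN={a:+, d:0, f:+; rest ⊤}  OUT={a:+, b:+, d:0, f:+; rest ⊤}
  B6:  IN={a:+, b:+, d:0, f:+; rest ⊤}  OUT={a:+, b:+, d:0, f:+; rest ⊤}
  B7:  IN={a:+, b:+, d:0, f:+; rest ⊤}  OUT={a:+, b:+, f:+; rest ⊤}
  B8:  IN={a:+, f:+; rest ⊤}  OUT={a:+, f:+; rest ⊤}
  B9:  IN={a:+, f:+; rest ⊤}  OUT={a:+; rest ⊤}

Merge at B0 (entry node, so the boundary value (all ⊤) is joined with the incoming edge(s)): IN[B0] = (all ⊤) ⊔ OUT[B3] = {a: ⊤, b: ⊤, c: ⊤, d: ⊤, e: ⊤, f: ⊤}
Applying B0's transfer function to that IN value gives OUT[B0] (row B0 above).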